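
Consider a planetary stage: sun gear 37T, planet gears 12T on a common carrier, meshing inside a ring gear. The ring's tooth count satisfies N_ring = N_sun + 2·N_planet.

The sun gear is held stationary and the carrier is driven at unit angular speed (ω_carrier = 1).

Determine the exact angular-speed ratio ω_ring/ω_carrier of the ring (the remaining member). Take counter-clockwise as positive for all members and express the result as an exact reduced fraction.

N_ring = 37 + 2·12 = 61
37(ω_s−ω_c) = −61(ω_r−ω_c),  ω_s=0, ω_c=1
ω_r = 1 − (37/61)(0−1) = 98/61
ω_r/ω_c = 98/61

98/61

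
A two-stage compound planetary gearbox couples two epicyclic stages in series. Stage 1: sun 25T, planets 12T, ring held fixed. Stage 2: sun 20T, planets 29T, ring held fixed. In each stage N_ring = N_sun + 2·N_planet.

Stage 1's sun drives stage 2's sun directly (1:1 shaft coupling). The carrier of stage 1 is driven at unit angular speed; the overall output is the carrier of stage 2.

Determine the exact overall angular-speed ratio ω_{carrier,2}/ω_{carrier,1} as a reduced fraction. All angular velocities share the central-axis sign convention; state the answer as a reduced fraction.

148/245

Stage 1: N_ring = 25 + 2·12 = 49
Stage 1: 25(ω_s−ω_c) = −49(ω_r−ω_c),  ω_r=0, ω_c=1
Stage 1: ω_s = 1 − (49/25)(0−1) = 74/25
  ⇒ ω_s¹/ω_c¹ = 74/25
Stage 2: N_ring = 20 + 2·29 = 78
Stage 2: 20(ω_s−ω_c) = −78(ω_r−ω_c),  ω_r=0, ω_s=1
Stage 2: 20(1−ω_c) = −78(0−ω_c)  ⇒  98ω_c = 20  ⇒  ω_c = 10/49
  ⇒ ω_c²/ω_s² = 10/49
Coupling ω_s² = ω_s¹ ⇒ overall = 74/25 × 10/49 = 148/245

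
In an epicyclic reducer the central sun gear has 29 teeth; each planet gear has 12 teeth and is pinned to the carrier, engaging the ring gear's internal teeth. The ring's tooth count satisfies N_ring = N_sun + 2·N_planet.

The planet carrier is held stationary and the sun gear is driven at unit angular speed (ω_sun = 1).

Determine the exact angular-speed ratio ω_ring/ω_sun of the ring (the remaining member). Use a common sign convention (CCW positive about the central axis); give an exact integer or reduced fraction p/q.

N_ring = 29 + 2·12 = 53
29(ω_s−ω_c) = −53(ω_r−ω_c),  ω_c=0, ω_s=1
ω_r = 0 − (29/53)(1−0) = -29/53
ω_r/ω_s = -29/53

-29/53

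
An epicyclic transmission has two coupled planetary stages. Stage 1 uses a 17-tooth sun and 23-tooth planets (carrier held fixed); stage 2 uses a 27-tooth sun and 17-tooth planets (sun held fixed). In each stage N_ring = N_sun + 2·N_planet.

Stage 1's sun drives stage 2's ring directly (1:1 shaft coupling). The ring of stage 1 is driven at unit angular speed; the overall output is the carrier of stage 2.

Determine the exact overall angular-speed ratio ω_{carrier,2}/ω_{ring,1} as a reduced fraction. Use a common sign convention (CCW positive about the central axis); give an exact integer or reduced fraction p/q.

Stage 1: N_ring = 17 + 2·23 = 63
Stage 1: 17(ω_s−ω_c) = −63(ω_r−ω_c),  ω_c=0, ω_r=1
Stage 1: ω_s = 0 − (63/17)(1−0) = -63/17
  ⇒ ω_s¹/ω_r¹ = -63/17
Stage 2: N_ring = 27 + 2·17 = 61
Stage 2: 27(ω_s−ω_c) = −61(ω_r−ω_c),  ω_s=0, ω_r=1
Stage 2: 27(0−ω_c) = −61(1−ω_c)  ⇒  88ω_c = 61  ⇒  ω_c = 61/88
  ⇒ ω_c²/ω_r² = 61/88
Coupling ω_r² = ω_s¹ ⇒ overall = -63/17 × 61/88 = -3843/1496

-3843/1496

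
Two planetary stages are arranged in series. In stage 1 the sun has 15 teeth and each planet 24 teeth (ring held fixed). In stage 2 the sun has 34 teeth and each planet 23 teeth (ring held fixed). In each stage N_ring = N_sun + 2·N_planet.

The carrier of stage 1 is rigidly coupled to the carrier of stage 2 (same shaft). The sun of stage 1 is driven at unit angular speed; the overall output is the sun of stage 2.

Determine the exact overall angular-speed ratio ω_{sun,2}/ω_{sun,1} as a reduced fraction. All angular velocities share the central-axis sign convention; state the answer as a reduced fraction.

285/442

Stage 1: N_ring = 15 + 2·24 = 63
Stage 1: 15(ω_s−ω_c) = −63(ω_r−ω_c),  ω_r=0, ω_s=1
Stage 1: 15(1−ω_c) = −63(0−ω_c)  ⇒  78ω_c = 15  ⇒  ω_c = 5/26
  ⇒ ω_c¹/ω_s¹ = 5/26
Stage 2: N_ring = 34 + 2·23 = 80
Stage 2: 34(ω_s−ω_c) = −80(ω_r−ω_c),  ω_r=0, ω_c=1
Stage 2: ω_s = 1 − (80/34)(0−1) = 57/17
  ⇒ ω_s²/ω_c² = 57/17
Coupling ω_c² = ω_c¹ ⇒ overall = 5/26 × 57/17 = 285/442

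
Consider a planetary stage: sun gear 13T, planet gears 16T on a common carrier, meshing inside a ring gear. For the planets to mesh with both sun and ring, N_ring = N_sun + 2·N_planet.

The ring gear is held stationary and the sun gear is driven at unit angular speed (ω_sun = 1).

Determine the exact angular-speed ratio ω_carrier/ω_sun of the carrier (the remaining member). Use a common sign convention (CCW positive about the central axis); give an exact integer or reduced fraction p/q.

13/58

N_ring = 13 + 2·16 = 45
13(ω_s−ω_c) = −45(ω_r−ω_c),  ω_r=0, ω_s=1
13(1−ω_c) = −45(0−ω_c)  ⇒  58ω_c = 13  ⇒  ω_c = 13/58
ω_c/ω_s = 13/58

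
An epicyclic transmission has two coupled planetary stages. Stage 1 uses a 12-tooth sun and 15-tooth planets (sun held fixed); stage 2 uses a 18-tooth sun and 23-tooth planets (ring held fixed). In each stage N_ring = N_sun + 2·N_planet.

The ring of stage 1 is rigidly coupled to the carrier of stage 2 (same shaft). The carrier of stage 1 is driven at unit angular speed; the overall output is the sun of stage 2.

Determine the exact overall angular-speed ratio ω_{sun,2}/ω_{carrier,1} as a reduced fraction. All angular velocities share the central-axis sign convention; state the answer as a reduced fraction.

Stage 1: N_ring = 12 + 2·15 = 42
Stage 1: 12(ω_s−ω_c) = −42(ω_r−ω_c),  ω_s=0, ω_c=1
Stage 1: ω_r = 1 − (12/42)(0−1) = 9/7
  ⇒ ω_r¹/ω_c¹ = 9/7
Stage 2: N_ring = 18 + 2·23 = 64
Stage 2: 18(ω_s−ω_c) = −64(ω_r−ω_c),  ω_r=0, ω_c=1
Stage 2: ω_s = 1 − (64/18)(0−1) = 41/9
  ⇒ ω_s²/ω_c² = 41/9
Coupling ω_c² = ω_r¹ ⇒ overall = 9/7 × 41/9 = 41/7

41/7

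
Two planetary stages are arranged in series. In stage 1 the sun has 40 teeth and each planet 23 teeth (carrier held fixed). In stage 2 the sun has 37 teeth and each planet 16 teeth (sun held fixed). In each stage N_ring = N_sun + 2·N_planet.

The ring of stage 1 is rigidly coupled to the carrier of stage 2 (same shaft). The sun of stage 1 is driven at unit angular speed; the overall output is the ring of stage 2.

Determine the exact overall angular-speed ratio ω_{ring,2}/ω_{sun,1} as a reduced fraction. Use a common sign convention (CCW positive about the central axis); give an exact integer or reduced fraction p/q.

Stage 1: N_ring = 40 + 2·23 = 86
Stage 1: 40(ω_s−ω_c) = −86(ω_r−ω_c),  ω_c=0, ω_s=1
Stage 1: ω_r = 0 − (40/86)(1−0) = -20/43
  ⇒ ω_r¹/ω_s¹ = -20/43
Stage 2: N_ring = 37 + 2·16 = 69
Stage 2: 37(ω_s−ω_c) = −69(ω_r−ω_c),  ω_s=0, ω_c=1
Stage 2: ω_r = 1 − (37/69)(0−1) = 106/69
  ⇒ ω_r²/ω_c² = 106/69
Coupling ω_c² = ω_r¹ ⇒ overall = -20/43 × 106/69 = -2120/2967

-2120/2967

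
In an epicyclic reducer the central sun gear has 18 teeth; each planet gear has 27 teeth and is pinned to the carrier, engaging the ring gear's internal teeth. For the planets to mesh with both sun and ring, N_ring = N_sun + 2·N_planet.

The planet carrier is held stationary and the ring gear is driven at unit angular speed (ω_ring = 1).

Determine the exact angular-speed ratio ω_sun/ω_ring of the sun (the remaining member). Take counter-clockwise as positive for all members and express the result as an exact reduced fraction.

-4

N_ring = 18 + 2·27 = 72
18(ω_s−ω_c) = −72(ω_r−ω_c),  ω_c=0, ω_r=1
ω_s = 0 − (72/18)(1−0) = -4
ω_s/ω_r = -4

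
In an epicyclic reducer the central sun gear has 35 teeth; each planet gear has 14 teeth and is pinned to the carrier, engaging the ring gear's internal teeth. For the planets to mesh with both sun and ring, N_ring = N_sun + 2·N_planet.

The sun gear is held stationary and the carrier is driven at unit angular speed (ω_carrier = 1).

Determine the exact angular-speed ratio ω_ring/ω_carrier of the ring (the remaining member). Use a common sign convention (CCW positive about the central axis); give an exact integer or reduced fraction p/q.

N_ring = 35 + 2·14 = 63
35(ω_s−ω_c) = −63(ω_r−ω_c),  ω_s=0, ω_c=1
ω_r = 1 − (35/63)(0−1) = 14/9
ω_r/ω_c = 14/9

14/9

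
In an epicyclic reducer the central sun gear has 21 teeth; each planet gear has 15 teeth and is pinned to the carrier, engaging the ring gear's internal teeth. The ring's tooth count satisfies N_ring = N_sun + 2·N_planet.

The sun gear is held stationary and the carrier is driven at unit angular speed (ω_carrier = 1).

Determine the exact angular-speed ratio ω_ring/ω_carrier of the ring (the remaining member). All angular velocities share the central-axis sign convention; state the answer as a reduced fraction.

N_ring = 21 + 2·15 = 51
21(ω_s−ω_c) = −51(ω_r−ω_c),  ω_s=0, ω_c=1
ω_r = 1 − (21/51)(0−1) = 24/17
ω_r/ω_c = 24/17

24/17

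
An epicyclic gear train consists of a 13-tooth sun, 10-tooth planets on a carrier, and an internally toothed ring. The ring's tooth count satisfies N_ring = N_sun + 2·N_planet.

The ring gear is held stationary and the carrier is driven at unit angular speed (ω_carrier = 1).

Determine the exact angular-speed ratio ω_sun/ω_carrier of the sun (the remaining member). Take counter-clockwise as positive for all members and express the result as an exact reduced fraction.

46/13

N_ring = 13 + 2·10 = 33
13(ω_s−ω_c) = −33(ω_r−ω_c),  ω_r=0, ω_c=1
ω_s = 1 − (33/13)(0−1) = 46/13
ω_s/ω_c = 46/13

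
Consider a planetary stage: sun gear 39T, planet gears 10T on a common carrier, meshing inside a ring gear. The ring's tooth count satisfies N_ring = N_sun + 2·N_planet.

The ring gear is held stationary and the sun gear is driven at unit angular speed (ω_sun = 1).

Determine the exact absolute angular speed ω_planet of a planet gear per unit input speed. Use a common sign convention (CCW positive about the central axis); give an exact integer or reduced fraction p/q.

-39/20

N_ring = 39 + 2·10 = 59
39(ω_s−ω_c) = −59(ω_r−ω_c),  ω_r=0, ω_s=1
39(1−ω_c) = −59(0−ω_c)  ⇒  98ω_c = 39  ⇒  ω_c = 39/98
sun–planet: 39·(1−39/98) = −10·(ω_p−ω_c)  ⇒  ω_p−ω_c = −(39/10)·(59/98) = -2301/980
ω_p = 39/98 − 2301/980 = -39/20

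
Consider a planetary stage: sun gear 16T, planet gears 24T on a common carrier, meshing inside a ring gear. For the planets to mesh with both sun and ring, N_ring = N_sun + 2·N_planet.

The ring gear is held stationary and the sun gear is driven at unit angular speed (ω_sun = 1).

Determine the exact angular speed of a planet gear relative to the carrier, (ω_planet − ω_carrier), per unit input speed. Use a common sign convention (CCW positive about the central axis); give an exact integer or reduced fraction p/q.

-8/15

N_ring = 16 + 2·24 = 64
16(ω_s−ω_c) = −64(ω_r−ω_c),  ω_r=0, ω_s=1
16(1−ω_c) = −64(0−ω_c)  ⇒  80ω_c = 16  ⇒  ω_c = 1/5
sun–planet: 16·(1−1/5) = −24·(ω_p−ω_c)  ⇒  ω_p−ω_c = −(16/24)·(4/5) = -8/15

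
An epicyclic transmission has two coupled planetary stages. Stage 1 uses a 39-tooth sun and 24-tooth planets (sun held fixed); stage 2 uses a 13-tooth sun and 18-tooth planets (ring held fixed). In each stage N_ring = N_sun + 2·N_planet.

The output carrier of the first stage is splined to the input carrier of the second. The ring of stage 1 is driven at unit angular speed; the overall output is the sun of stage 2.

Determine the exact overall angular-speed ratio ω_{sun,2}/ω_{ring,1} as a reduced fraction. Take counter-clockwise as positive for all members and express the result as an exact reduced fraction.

899/273

Stage 1: N_ring = 39 + 2·24 = 87
Stage 1: 39(ω_s−ω_c) = −87(ω_r−ω_c),  ω_s=0, ω_r=1
Stage 1: 39(0−ω_c) = −87(1−ω_c)  ⇒  126ω_c = 87  ⇒  ω_c = 29/42
  ⇒ ω_c¹/ω_r¹ = 29/42
Stage 2: N_ring = 13 + 2·18 = 49
Stage 2: 13(ω_s−ω_c) = −49(ω_r−ω_c),  ω_r=0, ω_c=1
Stage 2: ω_s = 1 − (49/13)(0−1) = 62/13
  ⇒ ω_s²/ω_c² = 62/13
Coupling ω_c² = ω_c¹ ⇒ overall = 29/42 × 62/13 = 899/273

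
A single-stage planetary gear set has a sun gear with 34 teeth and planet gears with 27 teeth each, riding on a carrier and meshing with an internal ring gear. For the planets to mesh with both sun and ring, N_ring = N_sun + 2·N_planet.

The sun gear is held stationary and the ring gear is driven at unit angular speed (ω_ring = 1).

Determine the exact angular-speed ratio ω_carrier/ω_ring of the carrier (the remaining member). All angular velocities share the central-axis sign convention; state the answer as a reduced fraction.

N_ring = 34 + 2·27 = 88
34(ω_s−ω_c) = −88(ω_r−ω_c),  ω_s=0, ω_r=1
34(0−ω_c) = −88(1−ω_c)  ⇒  122ω_c = 88  ⇒  ω_c = 44/61
ω_c/ω_r = 44/61

44/61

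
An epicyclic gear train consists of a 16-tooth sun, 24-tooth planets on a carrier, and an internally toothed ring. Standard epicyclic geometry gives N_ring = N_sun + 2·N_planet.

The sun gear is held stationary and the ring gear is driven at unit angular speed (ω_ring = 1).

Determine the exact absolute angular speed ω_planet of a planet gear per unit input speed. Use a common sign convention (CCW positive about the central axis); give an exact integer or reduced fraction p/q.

N_ring = 16 + 2·24 = 64
16(ω_s−ω_c) = −64(ω_r−ω_c),  ω_s=0, ω_r=1
16(0−ω_c) = −64(1−ω_c)  ⇒  80ω_c = 64  ⇒  ω_c = 4/5
sun–planet: 16·(0−4/5) = −24·(ω_p−ω_c)  ⇒  ω_p−ω_c = −(16/24)·(-4/5) = 8/15
ω_p = 4/5 + 8/15 = 4/3

4/3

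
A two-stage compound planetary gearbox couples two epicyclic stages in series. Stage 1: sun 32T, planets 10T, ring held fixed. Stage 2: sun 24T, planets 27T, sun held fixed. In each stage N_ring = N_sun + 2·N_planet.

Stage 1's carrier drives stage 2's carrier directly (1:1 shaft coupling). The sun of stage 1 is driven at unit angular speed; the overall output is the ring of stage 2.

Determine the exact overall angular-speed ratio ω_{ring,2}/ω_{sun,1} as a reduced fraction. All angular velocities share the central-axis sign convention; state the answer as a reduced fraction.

136/273

Stage 1: N_ring = 32 + 2·10 = 52
Stage 1: 32(ω_s−ω_c) = −52(ω_r−ω_c),  ω_r=0, ω_s=1
Stage 1: 32(1−ω_c) = −52(0−ω_c)  ⇒  84ω_c = 32  ⇒  ω_c = 8/21
  ⇒ ω_c¹/ω_s¹ = 8/21
Stage 2: N_ring = 24 + 2·27 = 78
Stage 2: 24(ω_s−ω_c) = −78(ω_r−ω_c),  ω_s=0, ω_c=1
Stage 2: ω_r = 1 − (24/78)(0−1) = 17/13
  ⇒ ω_r²/ω_c² = 17/13
Coupling ω_c² = ω_c¹ ⇒ overall = 8/21 × 17/13 = 136/273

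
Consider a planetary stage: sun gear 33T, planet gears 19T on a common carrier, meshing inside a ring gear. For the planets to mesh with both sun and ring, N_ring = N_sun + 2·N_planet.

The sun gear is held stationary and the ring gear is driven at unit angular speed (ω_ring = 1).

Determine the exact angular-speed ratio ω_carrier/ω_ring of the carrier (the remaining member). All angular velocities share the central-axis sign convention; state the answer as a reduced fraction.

71/104

N_ring = 33 + 2·19 = 71
33(ω_s−ω_c) = −71(ω_r−ω_c),  ω_s=0, ω_r=1
33(0−ω_c) = −71(1−ω_c)  ⇒  104ω_c = 71  ⇒  ω_c = 71/104
ω_c/ω_r = 71/104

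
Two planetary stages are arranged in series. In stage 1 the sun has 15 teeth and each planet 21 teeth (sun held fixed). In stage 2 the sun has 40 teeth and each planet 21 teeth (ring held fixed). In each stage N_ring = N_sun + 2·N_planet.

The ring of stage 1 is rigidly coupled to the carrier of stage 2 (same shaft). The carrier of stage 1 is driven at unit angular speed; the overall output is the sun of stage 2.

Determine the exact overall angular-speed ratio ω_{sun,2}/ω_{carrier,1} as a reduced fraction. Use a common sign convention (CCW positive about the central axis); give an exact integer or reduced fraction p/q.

Stage 1: N_ring = 15 + 2·21 = 57
Stage 1: 15(ω_s−ω_c) = −57(ω_r−ω_c),  ω_s=0, ω_c=1
Stage 1: ω_r = 1 − (15/57)(0−1) = 24/19
  ⇒ ω_r¹/ω_c¹ = 24/19
Stage 2: N_ring = 40 + 2·21 = 82
Stage 2: 40(ω_s−ω_c) = −82(ω_r−ω_c),  ω_r=0, ω_c=1
Stage 2: ω_s = 1 − (82/40)(0−1) = 61/20
  ⇒ ω_s²/ω_c² = 61/20
Coupling ω_c² = ω_r¹ ⇒ overall = 24/19 × 61/20 = 366/95

366/95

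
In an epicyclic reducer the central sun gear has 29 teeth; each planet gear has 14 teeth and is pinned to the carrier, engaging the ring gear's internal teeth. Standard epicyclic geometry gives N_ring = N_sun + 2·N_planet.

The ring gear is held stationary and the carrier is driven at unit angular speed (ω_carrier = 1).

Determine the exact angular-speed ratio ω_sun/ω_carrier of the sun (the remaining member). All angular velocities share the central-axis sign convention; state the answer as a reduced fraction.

86/29

N_ring = 29 + 2·14 = 57
29(ω_s−ω_c) = −57(ω_r−ω_c),  ω_r=0, ω_c=1
ω_s = 1 − (57/29)(0−1) = 86/29
ω_s/ω_c = 86/29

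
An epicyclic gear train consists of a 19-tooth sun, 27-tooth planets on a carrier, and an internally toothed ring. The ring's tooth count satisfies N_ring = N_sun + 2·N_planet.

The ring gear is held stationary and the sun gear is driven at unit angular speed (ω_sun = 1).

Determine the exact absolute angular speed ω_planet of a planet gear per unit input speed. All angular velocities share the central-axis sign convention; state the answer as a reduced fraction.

-19/54

N_ring = 19 + 2·27 = 73
19(ω_s−ω_c) = −73(ω_r−ω_c),  ω_r=0, ω_s=1
19(1−ω_c) = −73(0−ω_c)  ⇒  92ω_c = 19  ⇒  ω_c = 19/92
sun–planet: 19·(1−19/92) = −27·(ω_p−ω_c)  ⇒  ω_p−ω_c = −(19/27)·(73/92) = -1387/2484
ω_p = 19/92 − 1387/2484 = -19/54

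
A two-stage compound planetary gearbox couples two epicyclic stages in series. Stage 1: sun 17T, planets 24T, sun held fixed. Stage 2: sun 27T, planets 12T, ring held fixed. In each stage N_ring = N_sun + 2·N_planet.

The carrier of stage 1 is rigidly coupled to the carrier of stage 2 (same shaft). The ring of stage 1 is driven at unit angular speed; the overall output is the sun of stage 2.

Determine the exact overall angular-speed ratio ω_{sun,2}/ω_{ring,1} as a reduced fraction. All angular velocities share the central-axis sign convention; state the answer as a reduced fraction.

845/369

Stage 1: N_ring = 17 + 2·24 = 65
Stage 1: 17(ω_s−ω_c) = −65(ω_r−ω_c),  ω_s=0, ω_r=1
Stage 1: 17(0−ω_c) = −65(1−ω_c)  ⇒  82ω_c = 65  ⇒  ω_c = 65/82
  ⇒ ω_c¹/ω_r¹ = 65/82
Stage 2: N_ring = 27 + 2·12 = 51
Stage 2: 27(ω_s−ω_c) = −51(ω_r−ω_c),  ω_r=0, ω_c=1
Stage 2: ω_s = 1 − (51/27)(0−1) = 26/9
  ⇒ ω_s²/ω_c² = 26/9
Coupling ω_c² = ω_c¹ ⇒ overall = 65/82 × 26/9 = 845/369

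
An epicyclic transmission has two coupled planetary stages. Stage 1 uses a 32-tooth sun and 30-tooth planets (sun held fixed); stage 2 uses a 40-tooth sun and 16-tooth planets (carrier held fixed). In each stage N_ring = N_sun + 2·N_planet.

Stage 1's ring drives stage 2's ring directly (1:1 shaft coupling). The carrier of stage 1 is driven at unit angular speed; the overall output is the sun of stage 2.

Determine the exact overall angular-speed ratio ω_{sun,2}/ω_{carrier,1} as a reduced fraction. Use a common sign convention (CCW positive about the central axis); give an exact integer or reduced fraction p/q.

-279/115

Stage 1: N_ring = 32 + 2·30 = 92
Stage 1: 32(ω_s−ω_c) = −92(ω_r−ω_c),  ω_s=0, ω_c=1
Stage 1: ω_r = 1 − (32/92)(0−1) = 31/23
  ⇒ ω_r¹/ω_c¹ = 31/23
Stage 2: N_ring = 40 + 2·16 = 72
Stage 2: 40(ω_s−ω_c) = −72(ω_r−ω_c),  ω_c=0, ω_r=1
Stage 2: ω_s = 0 − (72/40)(1−0) = -9/5
  ⇒ ω_s²/ω_r² = -9/5
Coupling ω_r² = ω_r¹ ⇒ overall = 31/23 × -9/5 = -279/115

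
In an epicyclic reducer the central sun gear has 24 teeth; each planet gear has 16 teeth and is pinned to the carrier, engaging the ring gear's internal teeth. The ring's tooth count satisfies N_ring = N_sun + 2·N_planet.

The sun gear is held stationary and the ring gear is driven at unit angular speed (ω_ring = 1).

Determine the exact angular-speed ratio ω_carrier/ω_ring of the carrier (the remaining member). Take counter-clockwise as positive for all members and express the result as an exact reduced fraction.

7/10

N_ring = 24 + 2·16 = 56
24(ω_s−ω_c) = −56(ω_r−ω_c),  ω_s=0, ω_r=1
24(0−ω_c) = −56(1−ω_c)  ⇒  80ω_c = 56  ⇒  ω_c = 7/10
ω_c/ω_r = 7/10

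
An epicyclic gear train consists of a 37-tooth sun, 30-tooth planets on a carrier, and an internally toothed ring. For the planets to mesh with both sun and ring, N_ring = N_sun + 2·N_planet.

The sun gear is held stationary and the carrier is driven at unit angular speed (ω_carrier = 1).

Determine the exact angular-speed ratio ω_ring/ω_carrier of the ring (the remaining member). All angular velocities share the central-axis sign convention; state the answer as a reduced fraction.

N_ring = 37 + 2·30 = 97
37(ω_s−ω_c) = −97(ω_r−ω_c),  ω_s=0, ω_c=1
ω_r = 1 − (37/97)(0−1) = 134/97
ω_r/ω_c = 134/97

134/97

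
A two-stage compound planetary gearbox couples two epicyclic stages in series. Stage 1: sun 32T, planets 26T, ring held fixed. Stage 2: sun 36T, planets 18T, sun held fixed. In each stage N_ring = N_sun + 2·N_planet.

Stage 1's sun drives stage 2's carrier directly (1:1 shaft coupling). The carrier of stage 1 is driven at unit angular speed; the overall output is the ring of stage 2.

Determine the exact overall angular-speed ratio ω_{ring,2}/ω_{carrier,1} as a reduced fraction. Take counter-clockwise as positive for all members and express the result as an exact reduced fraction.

87/16

Stage 1: N_ring = 32 + 2·26 = 84
Stage 1: 32(ω_s−ω_c) = −84(ω_r−ω_c),  ω_r=0, ω_c=1
Stage 1: ω_s = 1 − (84/32)(0−1) = 29/8
  ⇒ ω_s¹/ω_c¹ = 29/8
Stage 2: N_ring = 36 + 2·18 = 72
Stage 2: 36(ω_s−ω_c) = −72(ω_r−ω_c),  ω_s=0, ω_c=1
Stage 2: ω_r = 1 − (36/72)(0−1) = 3/2
  ⇒ ω_r²/ω_c² = 3/2
Coupling ω_c² = ω_s¹ ⇒ overall = 29/8 × 3/2 = 87/16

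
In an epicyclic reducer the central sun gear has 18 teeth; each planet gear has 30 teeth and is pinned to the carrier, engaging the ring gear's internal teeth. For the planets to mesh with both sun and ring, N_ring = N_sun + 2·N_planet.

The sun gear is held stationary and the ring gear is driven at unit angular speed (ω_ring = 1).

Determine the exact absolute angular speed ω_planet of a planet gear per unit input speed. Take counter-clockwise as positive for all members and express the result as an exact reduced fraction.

13/10

N_ring = 18 + 2·30 = 78
18(ω_s−ω_c) = −78(ω_r−ω_c),  ω_s=0, ω_r=1
18(0−ω_c) = −78(1−ω_c)  ⇒  96ω_c = 78  ⇒  ω_c = 13/16
sun–planet: 18·(0−13/16) = −30·(ω_p−ω_c)  ⇒  ω_p−ω_c = −(18/30)·(-13/16) = 39/80
ω_p = 13/16 + 39/80 = 13/10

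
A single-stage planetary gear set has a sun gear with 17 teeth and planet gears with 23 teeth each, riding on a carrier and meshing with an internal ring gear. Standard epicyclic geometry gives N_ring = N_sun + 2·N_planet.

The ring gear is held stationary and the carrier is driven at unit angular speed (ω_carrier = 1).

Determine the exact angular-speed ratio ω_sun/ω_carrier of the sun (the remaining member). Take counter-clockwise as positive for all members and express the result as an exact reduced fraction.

N_ring = 17 + 2·23 = 63
17(ω_s−ω_c) = −63(ω_r−ω_c),  ω_r=0, ω_c=1
ω_s = 1 − (63/17)(0−1) = 80/17
ω_s/ω_c = 80/17

80/17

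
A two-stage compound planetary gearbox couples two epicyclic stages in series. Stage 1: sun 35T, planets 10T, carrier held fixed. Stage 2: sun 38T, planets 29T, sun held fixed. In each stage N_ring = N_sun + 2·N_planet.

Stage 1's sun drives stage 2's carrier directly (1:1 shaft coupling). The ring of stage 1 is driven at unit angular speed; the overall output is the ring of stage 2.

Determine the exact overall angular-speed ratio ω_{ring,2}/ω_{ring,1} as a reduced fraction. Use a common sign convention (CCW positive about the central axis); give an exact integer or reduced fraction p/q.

Stage 1: N_ring = 35 + 2·10 = 55
Stage 1: 35(ω_s−ω_c) = −55(ω_r−ω_c),  ω_c=0, ω_r=1
Stage 1: ω_s = 0 − (55/35)(1−0) = -11/7
  ⇒ ω_s¹/ω_r¹ = -11/7
Stage 2: N_ring = 38 + 2·29 = 96
Stage 2: 38(ω_s−ω_c) = −96(ω_r−ω_c),  ω_s=0, ω_c=1
Stage 2: ω_r = 1 − (38/96)(0−1) = 67/48
  ⇒ ω_r²/ω_c² = 67/48
Coupling ω_c² = ω_s¹ ⇒ overall = -11/7 × 67/48 = -737/336

-737/336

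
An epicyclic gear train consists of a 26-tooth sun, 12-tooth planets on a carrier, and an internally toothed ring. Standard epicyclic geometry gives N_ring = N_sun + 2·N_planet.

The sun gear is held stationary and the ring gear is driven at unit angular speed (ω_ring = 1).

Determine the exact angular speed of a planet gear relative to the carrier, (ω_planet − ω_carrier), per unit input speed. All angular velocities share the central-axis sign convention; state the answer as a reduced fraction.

N_ring = 26 + 2·12 = 50
26(ω_s−ω_c) = −50(ω_r−ω_c),  ω_s=0, ω_r=1
26(0−ω_c) = −50(1−ω_c)  ⇒  76ω_c = 50  ⇒  ω_c = 25/38
sun–planet: 26·(0−25/38) = −12·(ω_p−ω_c)  ⇒  ω_p−ω_c = −(26/12)·(-25/38) = 325/228

325/228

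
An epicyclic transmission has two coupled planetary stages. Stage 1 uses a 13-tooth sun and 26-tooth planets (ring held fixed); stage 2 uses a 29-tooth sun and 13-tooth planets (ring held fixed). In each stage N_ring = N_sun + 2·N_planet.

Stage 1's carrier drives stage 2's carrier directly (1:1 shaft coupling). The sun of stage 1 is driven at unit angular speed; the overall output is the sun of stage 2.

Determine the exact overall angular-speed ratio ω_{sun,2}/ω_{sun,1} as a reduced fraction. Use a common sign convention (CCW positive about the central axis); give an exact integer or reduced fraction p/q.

14/29

Stage 1: N_ring = 13 + 2·26 = 65
Stage 1: 13(ω_s−ω_c) = −65(ω_r−ω_c),  ω_r=0, ω_s=1
Stage 1: 13(1−ω_c) = −65(0−ω_c)  ⇒  78ω_c = 13  ⇒  ω_c = 1/6
  ⇒ ω_c¹/ω_s¹ = 1/6
Stage 2: N_ring = 29 + 2·13 = 55
Stage 2: 29(ω_s−ω_c) = −55(ω_r−ω_c),  ω_r=0, ω_c=1
Stage 2: ω_s = 1 − (55/29)(0−1) = 84/29
  ⇒ ω_s²/ω_c² = 84/29
Coupling ω_c² = ω_c¹ ⇒ overall = 1/6 × 84/29 = 14/29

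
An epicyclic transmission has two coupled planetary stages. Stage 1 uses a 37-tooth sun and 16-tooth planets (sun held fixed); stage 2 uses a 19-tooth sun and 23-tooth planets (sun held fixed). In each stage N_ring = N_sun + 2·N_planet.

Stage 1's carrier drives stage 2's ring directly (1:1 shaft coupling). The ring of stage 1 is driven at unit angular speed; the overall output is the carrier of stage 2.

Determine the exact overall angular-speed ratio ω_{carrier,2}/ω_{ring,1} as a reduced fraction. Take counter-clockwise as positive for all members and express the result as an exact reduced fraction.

1495/2968

Stage 1: N_ring = 37 + 2·16 = 69
Stage 1: 37(ω_s−ω_c) = −69(ω_r−ω_c),  ω_s=0, ω_r=1
Stage 1: 37(0−ω_c) = −69(1−ω_c)  ⇒  106ω_c = 69  ⇒  ω_c = 69/106
  ⇒ ω_c¹/ω_r¹ = 69/106
Stage 2: N_ring = 19 + 2·23 = 65
Stage 2: 19(ω_s−ω_c) = −65(ω_r−ω_c),  ω_s=0, ω_r=1
Stage 2: 19(0−ω_c) = −65(1−ω_c)  ⇒  84ω_c = 65  ⇒  ω_c = 65/84
  ⇒ ω_c²/ω_r² = 65/84
Coupling ω_r² = ω_c¹ ⇒ overall = 69/106 × 65/84 = 1495/2968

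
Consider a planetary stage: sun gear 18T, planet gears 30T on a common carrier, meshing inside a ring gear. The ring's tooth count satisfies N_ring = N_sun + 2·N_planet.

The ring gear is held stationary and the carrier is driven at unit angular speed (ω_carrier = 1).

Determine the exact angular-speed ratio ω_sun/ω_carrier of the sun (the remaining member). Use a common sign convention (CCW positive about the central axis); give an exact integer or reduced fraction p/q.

N_ring = 18 + 2·30 = 78
18(ω_s−ω_c) = −78(ω_r−ω_c),  ω_r=0, ω_c=1
ω_s = 1 − (78/18)(0−1) = 16/3
ω_s/ω_c = 16/3

16/3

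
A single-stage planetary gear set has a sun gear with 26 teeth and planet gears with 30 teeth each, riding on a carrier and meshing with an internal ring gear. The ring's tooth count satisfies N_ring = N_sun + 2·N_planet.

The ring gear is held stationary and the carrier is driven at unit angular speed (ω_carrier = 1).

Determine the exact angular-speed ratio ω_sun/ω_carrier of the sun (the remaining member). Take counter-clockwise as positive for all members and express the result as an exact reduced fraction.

N_ring = 26 + 2·30 = 86
26(ω_s−ω_c) = −86(ω_r−ω_c),  ω_r=0, ω_c=1
ω_s = 1 − (86/26)(0−1) = 56/13
ω_s/ω_c = 56/13

56/13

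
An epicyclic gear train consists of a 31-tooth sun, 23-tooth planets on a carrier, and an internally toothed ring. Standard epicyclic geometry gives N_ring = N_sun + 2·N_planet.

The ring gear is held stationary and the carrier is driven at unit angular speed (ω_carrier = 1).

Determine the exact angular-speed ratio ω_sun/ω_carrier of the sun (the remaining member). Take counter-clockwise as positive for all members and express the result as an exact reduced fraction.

N_ring = 31 + 2·23 = 77
31(ω_s−ω_c) = −77(ω_r−ω_c),  ω_r=0, ω_c=1
ω_s = 1 − (77/31)(0−1) = 108/31
ω_s/ω_c = 108/31

108/31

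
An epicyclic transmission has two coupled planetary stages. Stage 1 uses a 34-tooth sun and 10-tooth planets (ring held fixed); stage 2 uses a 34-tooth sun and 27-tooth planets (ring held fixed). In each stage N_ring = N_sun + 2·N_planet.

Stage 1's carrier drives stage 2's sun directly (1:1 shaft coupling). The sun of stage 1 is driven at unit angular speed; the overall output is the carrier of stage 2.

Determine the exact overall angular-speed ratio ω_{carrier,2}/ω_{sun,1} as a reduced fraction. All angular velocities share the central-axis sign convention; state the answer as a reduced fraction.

Stage 1: N_ring = 34 + 2·10 = 54
Stage 1: 34(ω_s−ω_c) = −54(ω_r−ω_c),  ω_r=0, ω_s=1
Stage 1: 34(1−ω_c) = −54(0−ω_c)  ⇒  88ω_c = 34  ⇒  ω_c = 17/44
  ⇒ ω_c¹/ω_s¹ = 17/44
Stage 2: N_ring = 34 + 2·27 = 88
Stage 2: 34(ω_s−ω_c) = −88(ω_r−ω_c),  ω_r=0, ω_s=1
Stage 2: 34(1−ω_c) = −88(0−ω_c)  ⇒  122ω_c = 34  ⇒  ω_c = 17/61
  ⇒ ω_c²/ω_s² = 17/61
Coupling ω_s² = ω_c¹ ⇒ overall = 17/44 × 17/61 = 289/2684

289/2684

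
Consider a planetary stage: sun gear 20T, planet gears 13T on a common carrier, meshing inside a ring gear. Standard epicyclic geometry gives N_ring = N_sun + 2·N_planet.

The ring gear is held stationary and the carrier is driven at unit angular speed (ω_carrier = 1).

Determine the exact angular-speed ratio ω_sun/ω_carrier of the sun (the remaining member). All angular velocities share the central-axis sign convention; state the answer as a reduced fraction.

33/10

N_ring = 20 + 2·13 = 46
20(ω_s−ω_c) = −46(ω_r−ω_c),  ω_r=0, ω_c=1
ω_s = 1 − (46/20)(0−1) = 33/10
ω_s/ω_c = 33/10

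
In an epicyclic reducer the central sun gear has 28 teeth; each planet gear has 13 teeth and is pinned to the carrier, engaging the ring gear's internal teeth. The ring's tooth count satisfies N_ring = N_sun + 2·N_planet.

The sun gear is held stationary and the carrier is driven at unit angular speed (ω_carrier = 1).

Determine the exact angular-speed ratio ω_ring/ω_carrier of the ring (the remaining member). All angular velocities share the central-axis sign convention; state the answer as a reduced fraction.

41/27

N_ring = 28 + 2·13 = 54
28(ω_s−ω_c) = −54(ω_r−ω_c),  ω_s=0, ω_c=1
ω_r = 1 − (28/54)(0−1) = 41/27
ω_r/ω_c = 41/27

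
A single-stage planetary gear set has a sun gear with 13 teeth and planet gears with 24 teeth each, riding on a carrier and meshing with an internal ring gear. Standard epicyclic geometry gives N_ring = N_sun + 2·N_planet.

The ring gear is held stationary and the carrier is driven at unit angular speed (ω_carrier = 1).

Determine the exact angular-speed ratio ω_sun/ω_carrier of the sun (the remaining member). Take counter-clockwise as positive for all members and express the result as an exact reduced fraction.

74/13

N_ring = 13 + 2·24 = 61
13(ω_s−ω_c) = −61(ω_r−ω_c),  ω_r=0, ω_c=1
ω_s = 1 − (61/13)(0−1) = 74/13
ω_s/ω_c = 74/13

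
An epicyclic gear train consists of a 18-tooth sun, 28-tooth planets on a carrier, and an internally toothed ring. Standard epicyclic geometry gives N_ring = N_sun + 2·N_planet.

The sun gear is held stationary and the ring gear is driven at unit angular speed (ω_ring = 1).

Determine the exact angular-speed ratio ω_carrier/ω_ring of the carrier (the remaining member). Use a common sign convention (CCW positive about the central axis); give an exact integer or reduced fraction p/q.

37/46

N_ring = 18 + 2·28 = 74
18(ω_s−ω_c) = −74(ω_r−ω_c),  ω_s=0, ω_r=1
18(0−ω_c) = −74(1−ω_c)  ⇒  92ω_c = 74  ⇒  ω_c = 37/46
ω_c/ω_r = 37/46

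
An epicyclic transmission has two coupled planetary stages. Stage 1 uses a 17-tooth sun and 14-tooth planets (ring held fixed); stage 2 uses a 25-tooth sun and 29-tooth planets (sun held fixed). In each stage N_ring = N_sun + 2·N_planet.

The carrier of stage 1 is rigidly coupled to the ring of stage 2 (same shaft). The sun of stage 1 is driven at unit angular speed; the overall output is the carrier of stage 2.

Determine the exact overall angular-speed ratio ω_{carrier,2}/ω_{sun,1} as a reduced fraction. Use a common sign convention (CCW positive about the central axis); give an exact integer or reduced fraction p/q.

Stage 1: N_ring = 17 + 2·14 = 45
Stage 1: 17(ω_s−ω_c) = −45(ω_r−ω_c),  ω_r=0, ω_s=1
Stage 1: 17(1−ω_c) = −45(0−ω_c)  ⇒  62ω_c = 17  ⇒  ω_c = 17/62
  ⇒ ω_c¹/ω_s¹ = 17/62
Stage 2: N_ring = 25 + 2·29 = 83
Stage 2: 25(ω_s−ω_c) = −83(ω_r−ω_c),  ω_s=0, ω_r=1
Stage 2: 25(0−ω_c) = −83(1−ω_c)  ⇒  108ω_c = 83  ⇒  ω_c = 83/108
  ⇒ ω_c²/ω_r² = 83/108
Coupling ω_r² = ω_c¹ ⇒ overall = 17/62 × 83/108 = 1411/6696

1411/6696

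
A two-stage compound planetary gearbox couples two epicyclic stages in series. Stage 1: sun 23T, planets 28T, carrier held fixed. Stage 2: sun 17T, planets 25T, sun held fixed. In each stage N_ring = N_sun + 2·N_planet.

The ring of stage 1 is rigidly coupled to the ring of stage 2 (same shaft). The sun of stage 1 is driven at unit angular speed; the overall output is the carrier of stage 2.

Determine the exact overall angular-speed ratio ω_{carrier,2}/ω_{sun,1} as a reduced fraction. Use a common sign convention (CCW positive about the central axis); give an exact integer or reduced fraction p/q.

Stage 1: N_ring = 23 + 2·28 = 79
Stage 1: 23(ω_s−ω_c) = −79(ω_r−ω_c),  ω_c=0, ω_s=1
Stage 1: ω_r = 0 − (23/79)(1−0) = -23/79
  ⇒ ω_r¹/ω_s¹ = -23/79
Stage 2: N_ring = 17 + 2·25 = 67
Stage 2: 17(ω_s−ω_c) = −67(ω_r−ω_c),  ω_s=0, ω_r=1
Stage 2: 17(0−ω_c) = −67(1−ω_c)  ⇒  84ω_c = 67  ⇒  ω_c = 67/84
  ⇒ ω_c²/ω_r² = 67/84
Coupling ω_r² = ω_r¹ ⇒ overall = -23/79 × 67/84 = -1541/6636

-1541/6636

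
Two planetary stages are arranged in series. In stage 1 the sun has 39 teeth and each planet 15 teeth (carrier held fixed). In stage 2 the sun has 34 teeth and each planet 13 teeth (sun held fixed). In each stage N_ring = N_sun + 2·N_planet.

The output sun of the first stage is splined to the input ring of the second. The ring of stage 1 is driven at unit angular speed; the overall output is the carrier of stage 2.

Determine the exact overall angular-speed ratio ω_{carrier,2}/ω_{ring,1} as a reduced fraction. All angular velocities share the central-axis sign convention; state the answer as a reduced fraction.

-690/611

Stage 1: N_ring = 39 + 2·15 = 69
Stage 1: 39(ω_s−ω_c) = −69(ω_r−ω_c),  ω_c=0, ω_r=1
Stage 1: ω_s = 0 − (69/39)(1−0) = -23/13
  ⇒ ω_s¹/ω_r¹ = -23/13
Stage 2: N_ring = 34 + 2·13 = 60
Stage 2: 34(ω_s−ω_c) = −60(ω_r−ω_c),  ω_s=0, ω_r=1
Stage 2: 34(0−ω_c) = −60(1−ω_c)  ⇒  94ω_c = 60  ⇒  ω_c = 30/47
  ⇒ ω_c²/ω_r² = 30/47
Coupling ω_r² = ω_s¹ ⇒ overall = -23/13 × 30/47 = -690/611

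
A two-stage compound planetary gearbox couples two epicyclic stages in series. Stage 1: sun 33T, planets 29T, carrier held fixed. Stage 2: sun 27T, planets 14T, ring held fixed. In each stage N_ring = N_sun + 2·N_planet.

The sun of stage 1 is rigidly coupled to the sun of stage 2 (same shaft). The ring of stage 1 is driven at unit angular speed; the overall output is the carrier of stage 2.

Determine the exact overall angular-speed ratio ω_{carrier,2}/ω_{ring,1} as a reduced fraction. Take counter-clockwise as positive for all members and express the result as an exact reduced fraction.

-819/902

Stage 1: N_ring = 33 + 2·29 = 91
Stage 1: 33(ω_s−ω_c) = −91(ω_r−ω_c),  ω_c=0, ω_r=1
Stage 1: ω_s = 0 − (91/33)(1−0) = -91/33
  ⇒ ω_s¹/ω_r¹ = -91/33
Stage 2: N_ring = 27 + 2·14 = 55
Stage 2: 27(ω_s−ω_c) = −55(ω_r−ω_c),  ω_r=0, ω_s=1
Stage 2: 27(1−ω_c) = −55(0−ω_c)  ⇒  82ω_c = 27  ⇒  ω_c = 27/82
  ⇒ ω_c²/ω_s² = 27/82
Coupling ω_s² = ω_s¹ ⇒ overall = -91/33 × 27/82 = -819/902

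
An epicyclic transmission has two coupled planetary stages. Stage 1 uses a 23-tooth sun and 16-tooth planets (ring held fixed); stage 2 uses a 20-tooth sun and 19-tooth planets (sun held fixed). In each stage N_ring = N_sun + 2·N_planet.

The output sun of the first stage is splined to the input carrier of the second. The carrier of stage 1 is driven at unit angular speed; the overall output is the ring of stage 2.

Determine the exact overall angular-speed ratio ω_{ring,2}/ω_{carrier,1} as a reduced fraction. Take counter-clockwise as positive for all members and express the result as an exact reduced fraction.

Stage 1: N_ring = 23 + 2·16 = 55
Stage 1: 23(ω_s−ω_c) = −55(ω_r−ω_c),  ω_r=0, ω_c=1
Stage 1: ω_s = 1 − (55/23)(0−1) = 78/23
  ⇒ ω_s¹/ω_c¹ = 78/23
Stage 2: N_ring = 20 + 2·19 = 58
Stage 2: 20(ω_s−ω_c) = −58(ω_r−ω_c),  ω_s=0, ω_c=1
Stage 2: ω_r = 1 − (20/58)(0−1) = 39/29
  ⇒ ω_r²/ω_c² = 39/29
Coupling ω_c² = ω_s¹ ⇒ overall = 78/23 × 39/29 = 3042/667

3042/667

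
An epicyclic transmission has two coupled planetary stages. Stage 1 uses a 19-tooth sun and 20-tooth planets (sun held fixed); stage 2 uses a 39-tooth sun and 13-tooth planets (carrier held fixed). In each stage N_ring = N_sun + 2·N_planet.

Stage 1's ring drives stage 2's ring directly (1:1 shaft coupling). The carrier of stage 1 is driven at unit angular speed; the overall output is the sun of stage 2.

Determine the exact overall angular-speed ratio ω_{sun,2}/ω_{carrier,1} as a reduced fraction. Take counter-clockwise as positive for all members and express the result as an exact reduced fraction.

Stage 1: N_ring = 19 + 2·20 = 59
Stage 1: 19(ω_s−ω_c) = −59(ω_r−ω_c),  ω_s=0, ω_c=1
Stage 1: ω_r = 1 − (19/59)(0−1) = 78/59
  ⇒ ω_r¹/ω_c¹ = 78/59
Stage 2: N_ring = 39 + 2·13 = 65
Stage 2: 39(ω_s−ω_c) = −65(ω_r−ω_c),  ω_c=0, ω_r=1
Stage 2: ω_s = 0 − (65/39)(1−0) = -5/3
  ⇒ ω_s²/ω_r² = -5/3
Coupling ω_r² = ω_r¹ ⇒ overall = 78/59 × -5/3 = -130/59

-130/59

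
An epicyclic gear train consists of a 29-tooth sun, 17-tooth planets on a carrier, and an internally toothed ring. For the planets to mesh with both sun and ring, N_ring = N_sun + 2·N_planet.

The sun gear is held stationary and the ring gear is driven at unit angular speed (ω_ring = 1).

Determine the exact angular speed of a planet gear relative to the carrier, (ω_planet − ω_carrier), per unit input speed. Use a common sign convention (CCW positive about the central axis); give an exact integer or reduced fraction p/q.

N_ring = 29 + 2·17 = 63
29(ω_s−ω_c) = −63(ω_r−ω_c),  ω_s=0, ω_r=1
29(0−ω_c) = −63(1−ω_c)  ⇒  92ω_c = 63  ⇒  ω_c = 63/92
sun–planet: 29·(0−63/92) = −17·(ω_p−ω_c)  ⇒  ω_p−ω_c = −(29/17)·(-63/92) = 1827/1564

1827/1564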